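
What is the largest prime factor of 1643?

1643 = 31 · 53
53 is prime.
So 1643 = 31 · 53; the largest prime factor is 53.

53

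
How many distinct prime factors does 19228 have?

4

19228 = 2^2 · 4807
4807 = 11 · 437
437 = 19 · 23
19228 = 2^2 · 11 · 19 · 23, which has 4 distinct prime factors.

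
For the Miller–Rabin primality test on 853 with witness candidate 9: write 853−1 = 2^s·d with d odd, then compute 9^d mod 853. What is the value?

1

853 − 1 = 852 = 2^2 · 213, so d = 213.
9^1 ≡ 9 (mod 853)
9^2 ≡ 9^2 = 81 ≡ 81 (mod 853)
9^4 ≡ 81^2 = 6561 ≡ 590 (mod 853)
9^8 ≡ 590^2 = 348100 ≡ 76 (mod 853)
9^16 ≡ 76^2 = 5776 ≡ 658 (mod 853)
9^32 ≡ 658^2 = 432964 ≡ 493 (mod 853)
9^64 ≡ 493^2 = 243049 ≡ 797 (mod 853)
9^128 ≡ 797^2 = 635209 ≡ 577 (mod 853)
213 = 128 + 64 + 16 + 4 + 1 in binary powers of 2.
So 9^213 ≡ 577 · 797 · 658 · 590 · 9 ≡ 1 (mod 853).
Since 9^d ≡ 1 (mod 853), base 9 does not prove 853 composite.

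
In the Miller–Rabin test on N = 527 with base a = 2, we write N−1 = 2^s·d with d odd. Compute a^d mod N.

527 − 1 = 526 = 2^1 · 263, so d = 263.
2^1 ≡ 2 (mod 527)
2^2 ≡ 2^2 = 4 ≡ 4 (mod 527)
2^4 ≡ 4^2 = 16 ≡ 16 (mod 527)
2^8 ≡ 16^2 = 256 ≡ 256 (mod 527)
2^16 ≡ 256^2 = 65536 ≡ 188 (mod 527)
2^32 ≡ 188^2 = 35344 ≡ 35 (mod 527)
2^64 ≡ 35^2 = 1225 ≡ 171 (mod 527)
2^128 ≡ 171^2 = 29241 ≡ 256 (mod 527)
2^256 ≡ 256^2 = 65536 ≡ 188 (mod 527)
263 = 256 + 4 + 2 + 1 in binary powers of 2.
So 2^263 ≡ 188 · 16 · 4 · 2 ≡ 349 (mod 527).
Squaring chain: 349; never reaches −1, so base 2 is a Miller–Rabin witness that 527 is composite.

349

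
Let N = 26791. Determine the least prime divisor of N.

26791 is odd.
Digit sum 25, not divisible by 3.
Ends in 1: not divisible by 5.
7: 26791 = 7·3827 + 2
11: 26791 = 11·2435 + 6
13: 26791 = 13·2060 + 11
17: 26791 = 17·1575 + 16
19: 26791 = 19·1410 + 1
23: 26791 = 23·1164 + 19
29: 26791 = 29·923 + 24
31: 26791 = 31·864 + 7
37: 26791 = 37·724 + 3
41: 26791 = 41·653 + 18
43: 26791 = 43·623 + 2
47: 26791 = 47·570 + 1
53: 26791 = 53·505 + 26
59: 26791 = 59·454 + 5
61: 26791 = 61·439 + 12
67: 26791 = 67·399 + 58
71: 26791 = 71·377 + 24
73: 26791 = 73·367

73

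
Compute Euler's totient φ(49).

Factor: 49 = 7^2.
φ(49) = 7^1·(7−1) = 42.

42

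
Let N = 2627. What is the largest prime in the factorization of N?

2627 = 37 · 71
71 is prime.
So 2627 = 37 · 71; the largest prime factor is 71.

71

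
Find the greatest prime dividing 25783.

25783 = 19 · 1357
1357 = 23 · 59
59 is prime.
So 25783 = 19 · 23 · 59; the largest prime factor is 59.

59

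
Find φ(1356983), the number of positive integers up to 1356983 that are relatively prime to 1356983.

Factor: 1356983 = 79 · 89 · 193.
φ(1356983) = (79−1) · (89−1) · (193−1) = 78 · 88 · 192 = 1317888.

1317888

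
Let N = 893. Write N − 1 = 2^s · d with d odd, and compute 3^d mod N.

893 − 1 = 892 = 2^2 · 223, so d = 223.
3^1 ≡ 3 (mod 893)
3^2 ≡ 3^2 = 9 ≡ 9 (mod 893)
3^4 ≡ 9^2 = 81 ≡ 81 (mod 893)
3^8 ≡ 81^2 = 6561 ≡ 310 (mod 893)
3^16 ≡ 310^2 = 96100 ≡ 549 (mod 893)
3^32 ≡ 549^2 = 301401 ≡ 460 (mod 893)
3^64 ≡ 460^2 = 211600 ≡ 852 (mod 893)
3^128 ≡ 852^2 = 725904 ≡ 788 (mod 893)
223 = 128 + 64 + 16 + 8 + 4 + 2 + 1 in binary powers of 2.
So 3^223 ≡ 788 · 852 · 549 · 310 · 81 · 9 · 3 ≡ 173 (mod 893).
Squaring chain: 173 → 460; never reaches −1, so base 3 is a Miller–Rabin witness that 893 is composite.

173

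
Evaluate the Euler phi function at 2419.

Factor: 2419 = 41 · 59.
φ(2419) = (41−1) · (59−1) = 40 · 58 = 2320.

2320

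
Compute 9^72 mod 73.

9^1 ≡ 9 (mod 73)
9^2 ≡ 9^2 = 81 ≡ 8 (mod 73)
9^4 ≡ 8^2 = 64 ≡ 64 (mod 73)
9^8 ≡ 64^2 = 4096 ≡ 8 (mod 73)
9^16 ≡ 8^2 = 64 ≡ 64 (mod 73)
9^32 ≡ 64^2 = 4096 ≡ 8 (mod 73)
9^64 ≡ 8^2 = 64 ≡ 64 (mod 73)
72 = 64 + 8 in binary powers of 2.
So 9^72 ≡ 64 · 8 ≡ 1 (mod 73).
Since the result is 1, base 9 gives no evidence that 73 is composite.

1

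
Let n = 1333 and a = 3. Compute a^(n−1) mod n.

3^1 ≡ 3 (mod 1333)
3^2 ≡ 3^2 = 9 ≡ 9 (mod 1333)
3^4 ≡ 9^2 = 81 ≡ 81 (mod 1333)
3^8 ≡ 81^2 = 6561 ≡ 1229 (mod 1333)
3^16 ≡ 1229^2 = 1510441 ≡ 152 (mod 1333)
3^32 ≡ 152^2 = 23104 ≡ 443 (mod 1333)
3^64 ≡ 443^2 = 196249 ≡ 298 (mod 1333)
3^128 ≡ 298^2 = 88804 ≡ 826 (mod 1333)
3^256 ≡ 826^2 = 682276 ≡ 1113 (mod 1333)
3^512 ≡ 1113^2 = 1238769 ≡ 412 (mod 1333)
3^1024 ≡ 412^2 = 169744 ≡ 453 (mod 1333)
1332 = 1024 + 256 + 32 + 16 + 4 in binary powers of 2.
So 3^1332 ≡ 453 · 1113 · 443 · 152 · 81 ≡ 1000 (mod 1333).
Since 1000 ≠ 1, base 3 is a Fermat witness: 1333 is composite.

1000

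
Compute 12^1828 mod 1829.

12^1 ≡ 12 (mod 1829)
12^2 ≡ 12^2 = 144 ≡ 144 (mod 1829)
12^4 ≡ 144^2 = 20736 ≡ 617 (mod 1829)
12^8 ≡ 617^2 = 380689 ≡ 257 (mod 1829)
12^16 ≡ 257^2 = 66049 ≡ 205 (mod 1829)
12^32 ≡ 205^2 = 42025 ≡ 1787 (mod 1829)
12^64 ≡ 1787^2 = 3193369 ≡ 1764 (mod 1829)
12^128 ≡ 1764^2 = 3111696 ≡ 567 (mod 1829)
12^256 ≡ 567^2 = 321489 ≡ 1414 (mod 1829)
12^512 ≡ 1414^2 = 1999396 ≡ 299 (mod 1829)
12^1024 ≡ 299^2 = 89401 ≡ 1609 (mod 1829)
1828 = 1024 + 512 + 256 + 32 + 4 in binary powers of 2.
So 12^1828 ≡ 1609 · 299 · 1414 · 1787 · 617 ≡ 1192 (mod 1829).
Since 1192 ≠ 1, base 12 is a Fermat witness: 1829 is composite.

1192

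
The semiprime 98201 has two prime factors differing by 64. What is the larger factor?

Since p = q + 64, we have 98201 = q(q + 64), so q² + 64q − 98201 = 0.
Discriminant: 64² + 4·98201 = 4096 + 392804 = 396900; √396900 = 630.
q = (−64 + 630)/2 = 283, and p = q + 64 = 347.
Check: 283 · 347 = 98201.

347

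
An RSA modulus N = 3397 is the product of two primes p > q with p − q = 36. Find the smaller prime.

43

Since p = q + 36, we have 3397 = q(q + 36), so q² + 36q − 3397 = 0.
Discriminant: 36² + 4·3397 = 1296 + 13588 = 14884; √14884 = 122.
q = (−36 + 122)/2 = 43, and p = q + 36 = 79.
Check: 43 · 79 = 3397.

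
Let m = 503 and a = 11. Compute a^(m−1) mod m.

11^1 ≡ 11 (mod 503)
11^2 ≡ 11^2 = 121 ≡ 121 (mod 503)
11^4 ≡ 121^2 = 14641 ≡ 54 (mod 503)
11^8 ≡ 54^2 = 2916 ≡ 401 (mod 503)
11^16 ≡ 401^2 = 160801 ≡ 344 (mod 503)
11^32 ≡ 344^2 = 118336 ≡ 131 (mod 503)
11^64 ≡ 131^2 = 17161 ≡ 59 (mod 503)
11^128 ≡ 59^2 = 3481 ≡ 463 (mod 503)
11^256 ≡ 463^2 = 214369 ≡ 91 (mod 503)
502 = 256 + 128 + 64 + 32 + 16 + 4 + 2 in binary powers of 2.
So 11^502 ≡ 91 · 463 · 59 · 131 · 344 · 54 · 121 ≡ 1 (mod 503).
Since the result is 1, base 11 gives no evidence that 503 is composite.

1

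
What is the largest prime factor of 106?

106 = 2 · 53
53 is prime.
So 106 = 2 · 53; the largest prime factor is 53.

53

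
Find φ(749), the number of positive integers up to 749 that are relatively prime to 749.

Factor: 749 = 7 · 107.
φ(749) = (7−1) · (107−1) = 6 · 106 = 636.

636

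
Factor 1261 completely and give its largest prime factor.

1261 = 13 · 97
97 is prime.
So 1261 = 13 · 97; the largest prime factor is 97.

97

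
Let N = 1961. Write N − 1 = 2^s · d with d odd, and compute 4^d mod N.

1686

1961 − 1 = 1960 = 2^3 · 245, so d = 245.
4^1 ≡ 4 (mod 1961)
4^2 ≡ 4^2 = 16 ≡ 16 (mod 1961)
4^4 ≡ 16^2 = 256 ≡ 256 (mod 1961)
4^8 ≡ 256^2 = 65536 ≡ 823 (mod 1961)
4^16 ≡ 823^2 = 677329 ≡ 784 (mod 1961)
4^32 ≡ 784^2 = 614656 ≡ 863 (mod 1961)
4^64 ≡ 863^2 = 744769 ≡ 1550 (mod 1961)
4^128 ≡ 1550^2 = 2402500 ≡ 275 (mod 1961)
245 = 128 + 64 + 32 + 16 + 4 + 1 in binary powers of 2.
So 4^245 ≡ 275 · 1550 · 863 · 784 · 256 · 4 ≡ 1686 (mod 1961).
Squaring chain: 1686 → 1107 → 1785; never reaches −1, so base 4 is a Miller–Rabin witness that 1961 is composite.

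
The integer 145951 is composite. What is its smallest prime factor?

145951 is odd.
Digit sum 25, not divisible by 3.
Ends in 1: not divisible by 5.
7: 145951 = 7·20850 + 1
11: 145951 = 11·13268 + 3
13: 145951 = 13·11227

13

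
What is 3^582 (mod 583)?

537

3^1 ≡ 3 (mod 583)
3^2 ≡ 3^2 = 9 ≡ 9 (mod 583)
3^4 ≡ 9^2 = 81 ≡ 81 (mod 583)
3^8 ≡ 81^2 = 6561 ≡ 148 (mod 583)
3^16 ≡ 148^2 = 21904 ≡ 333 (mod 583)
3^32 ≡ 333^2 = 110889 ≡ 119 (mod 583)
3^64 ≡ 119^2 = 14161 ≡ 169 (mod 583)
3^128 ≡ 169^2 = 28561 ≡ 577 (mod 583)
3^256 ≡ 577^2 = 332929 ≡ 36 (mod 583)
3^512 ≡ 36^2 = 1296 ≡ 130 (mod 583)
582 = 512 + 64 + 4 + 2 in binary powers of 2.
So 3^582 ≡ 130 · 169 · 81 · 9 ≡ 537 (mod 583).
Since 537 ≠ 1, base 3 is a Fermat witness: 583 is composite.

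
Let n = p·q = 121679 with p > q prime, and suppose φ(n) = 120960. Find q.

271

φ(n) = (p−1)(q−1) = n − (p+q) + 1, so p + q = 121679 − 120960 + 1 = 720.
p and q are the roots of t² − 720t + 121679 = 0.
Discriminant: 720² − 4·121679 = 518400 − 486716 = 31684; √31684 = 178.
q = (720 − 178)/2 = 271, p = (720 + 178)/2 = 449.
Check: 271 · 449 = 121679.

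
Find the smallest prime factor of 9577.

61

9577 is odd.
Digit sum 28, not divisible by 3.
Ends in 7: not divisible by 5.
7: 9577 = 7·1368 + 1
11: 9577 = 11·870 + 7
13: 9577 = 13·736 + 9
17: 9577 = 17·563 + 6
19: 9577 = 19·504 + 1
23: 9577 = 23·416 + 9
29: 9577 = 29·330 + 7
31: 9577 = 31·308 + 29
37: 9577 = 37·258 + 31
41: 9577 = 41·233 + 24
43: 9577 = 43·222 + 31
47: 9577 = 47·203 + 36
53: 9577 = 53·180 + 37
59: 9577 = 59·162 + 19
61: 9577 = 61·157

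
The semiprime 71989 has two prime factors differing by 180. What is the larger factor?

373

Since p = q + 180, we have 71989 = q(q + 180), so q² + 180q − 71989 = 0.
Discriminant: 180² + 4·71989 = 32400 + 287956 = 320356; √320356 = 566.
q = (−180 + 566)/2 = 193, and p = q + 180 = 373.
Check: 193 · 373 = 71989.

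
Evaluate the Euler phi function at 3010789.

2948400

Factor: 3010789 = 127 · 151 · 157.
φ(3010789) = (127−1) · (151−1) · (157−1) = 126 · 150 · 156 = 2948400.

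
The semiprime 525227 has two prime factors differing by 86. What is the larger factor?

Since p = q + 86, we have 525227 = q(q + 86), so q² + 86q − 525227 = 0.
Discriminant: 86² + 4·525227 = 7396 + 2100908 = 2108304; √2108304 = 1452.
q = (−86 + 1452)/2 = 683, and p = q + 86 = 769.
Check: 683 · 769 = 525227.

769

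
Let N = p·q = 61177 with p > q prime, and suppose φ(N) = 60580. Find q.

131

φ(n) = (p−1)(q−1) = n − (p+q) + 1, so p + q = 61177 − 60580 + 1 = 598.
p and q are the roots of t² − 598t + 61177 = 0.
Discriminant: 598² − 4·61177 = 357604 − 244708 = 112896; √112896 = 336.
q = (598 − 336)/2 = 131, p = (598 + 336)/2 = 467.
Check: 131 · 467 = 61177.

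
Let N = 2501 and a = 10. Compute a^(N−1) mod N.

657

10^1 ≡ 10 (mod 2501)
10^2 ≡ 10^2 = 100 ≡ 100 (mod 2501)
10^4 ≡ 100^2 = 10000 ≡ 2497 (mod 2501)
10^8 ≡ 2497^2 = 6235009 ≡ 16 (mod 2501)
10^16 ≡ 16^2 = 256 ≡ 256 (mod 2501)
10^32 ≡ 256^2 = 65536 ≡ 510 (mod 2501)
10^64 ≡ 510^2 = 260100 ≡ 2497 (mod 2501)
10^128 ≡ 2497^2 = 6235009 ≡ 16 (mod 2501)
10^256 ≡ 16^2 = 256 ≡ 256 (mod 2501)
10^512 ≡ 256^2 = 65536 ≡ 510 (mod 2501)
10^1024 ≡ 510^2 = 260100 ≡ 2497 (mod 2501)
10^2048 ≡ 2497^2 = 6235009 ≡ 16 (mod 2501)
2500 = 2048 + 256 + 128 + 64 + 4 in binary powers of 2.
So 10^2500 ≡ 16 · 256 · 16 · 2497 · 2497 ≡ 657 (mod 2501).
Since 657 ≠ 1, base 10 is a Fermat witness: 2501 is composite.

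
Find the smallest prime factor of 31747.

53

31747 is odd.
Digit sum 22, not divisible by 3.
Ends in 7: not divisible by 5.
7: 31747 = 7·4535 + 2
11: 31747 = 11·2886 + 1
13: 31747 = 13·2442 + 1
17: 31747 = 17·1867 + 8
19: 31747 = 19·1670 + 17
23: 31747 = 23·1380 + 7
29: 31747 = 29·1094 + 21
31: 31747 = 31·1024 + 3
37: 31747 = 37·858 + 1
41: 31747 = 41·774 + 13
43: 31747 = 43·738 + 13
47: 31747 = 47·675 + 22
53: 31747 = 53·599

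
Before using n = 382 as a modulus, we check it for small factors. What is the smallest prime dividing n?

382 is even: 2 divides it.

2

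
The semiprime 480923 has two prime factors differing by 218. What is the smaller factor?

Since p = q + 218, we have 480923 = q(q + 218), so q² + 218q − 480923 = 0.
Discriminant: 218² + 4·480923 = 47524 + 1923692 = 1971216; √1971216 = 1404.
q = (−218 + 1404)/2 = 593, and p = q + 218 = 811.
Check: 593 · 811 = 480923.

593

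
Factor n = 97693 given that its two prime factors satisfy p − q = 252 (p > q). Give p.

Since p = q + 252, we have 97693 = q(q + 252), so q² + 252q − 97693 = 0.
Discriminant: 252² + 4·97693 = 63504 + 390772 = 454276; √454276 = 674.
q = (−252 + 674)/2 = 211, and p = q + 252 = 463.
Check: 211 · 463 = 97693.

463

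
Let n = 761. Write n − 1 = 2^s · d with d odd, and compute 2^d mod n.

761 − 1 = 760 = 2^3 · 95, so d = 95.
2^1 ≡ 2 (mod 761)
2^2 ≡ 2^2 = 4 ≡ 4 (mod 761)
2^4 ≡ 4^2 = 16 ≡ 16 (mod 761)
2^8 ≡ 16^2 = 256 ≡ 256 (mod 761)
2^16 ≡ 256^2 = 65536 ≡ 90 (mod 761)
2^32 ≡ 90^2 = 8100 ≡ 490 (mod 761)
2^64 ≡ 490^2 = 240100 ≡ 385 (mod 761)
95 = 64 + 16 + 8 + 4 + 2 + 1 in binary powers of 2.
So 2^95 ≡ 385 · 90 · 256 · 16 · 4 · 2 ≡ 722 (mod 761).
Squaring chain: 722 → 760 → 1; reaches −1, so base 2 does not prove 761 composite.

722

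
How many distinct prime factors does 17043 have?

17043 = 3 · 5681
5681 = 13 · 437
437 = 19 · 23
17043 = 3 · 13 · 19 · 23, which has 4 distinct prime factors.

4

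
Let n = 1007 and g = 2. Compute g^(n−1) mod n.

271

2^1 ≡ 2 (mod 1007)
2^2 ≡ 2^2 = 4 ≡ 4 (mod 1007)
2^4 ≡ 4^2 = 16 ≡ 16 (mod 1007)
2^8 ≡ 16^2 = 256 ≡ 256 (mod 1007)
2^16 ≡ 256^2 = 65536 ≡ 81 (mod 1007)
2^32 ≡ 81^2 = 6561 ≡ 519 (mod 1007)
2^64 ≡ 519^2 = 269361 ≡ 492 (mod 1007)
2^128 ≡ 492^2 = 242064 ≡ 384 (mod 1007)
2^256 ≡ 384^2 = 147456 ≡ 434 (mod 1007)
2^512 ≡ 434^2 = 188356 ≡ 47 (mod 1007)
1006 = 512 + 256 + 128 + 64 + 32 + 8 + 4 + 2 in binary powers of 2.
So 2^1006 ≡ 47 · 434 · 384 · 492 · 519 · 256 · 16 · 4 ≡ 271 (mod 1007).
Since 271 ≠ 1, base 2 is a Fermat witness: 1007 is composite.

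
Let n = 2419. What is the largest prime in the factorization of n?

2419 = 41 · 59
59 is prime.
So 2419 = 41 · 59; the largest prime factor is 59.

59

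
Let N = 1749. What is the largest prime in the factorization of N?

53

1749 = 3 · 583
583 = 11 · 53
53 is prime.
So 1749 = 3 · 11 · 53; the largest prime factor is 53.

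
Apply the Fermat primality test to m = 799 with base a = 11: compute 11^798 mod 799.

332

11^1 ≡ 11 (mod 799)
11^2 ≡ 11^2 = 121 ≡ 121 (mod 799)
11^4 ≡ 121^2 = 14641 ≡ 259 (mod 799)
11^8 ≡ 259^2 = 67081 ≡ 764 (mod 799)
11^16 ≡ 764^2 = 583696 ≡ 426 (mod 799)
11^32 ≡ 426^2 = 181476 ≡ 103 (mod 799)
11^64 ≡ 103^2 = 10609 ≡ 222 (mod 799)
11^128 ≡ 222^2 = 49284 ≡ 545 (mod 799)
11^256 ≡ 545^2 = 297025 ≡ 596 (mod 799)
11^512 ≡ 596^2 = 355216 ≡ 460 (mod 799)
798 = 512 + 256 + 16 + 8 + 4 + 2 in binary powers of 2.
So 11^798 ≡ 460 · 596 · 426 · 764 · 259 · 121 ≡ 332 (mod 799).
Since 332 ≠ 1, base 11 is a Fermat witness: 799 is composite.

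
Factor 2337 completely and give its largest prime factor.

41

2337 = 3 · 779
779 = 19 · 41
41 is prime.
So 2337 = 3 · 19 · 41; the largest prime factor is 41.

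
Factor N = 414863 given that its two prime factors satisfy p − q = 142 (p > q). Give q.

Since p = q + 142, we have 414863 = q(q + 142), so q² + 142q − 414863 = 0.
Discriminant: 142² + 4·414863 = 20164 + 1659452 = 1679616; √1679616 = 1296.
q = (−142 + 1296)/2 = 577, and p = q + 142 = 719.
Check: 577 · 719 = 414863.

577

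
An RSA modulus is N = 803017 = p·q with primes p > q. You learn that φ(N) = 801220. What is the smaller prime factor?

827

φ(n) = (p−1)(q−1) = n − (p+q) + 1, so p + q = 803017 − 801220 + 1 = 1798.
p and q are the roots of t² − 1798t + 803017 = 0.
Discriminant: 1798² − 4·803017 = 3232804 − 3212068 = 20736; √20736 = 144.
q = (1798 − 144)/2 = 827, p = (1798 + 144)/2 = 971.
Check: 827 · 971 = 803017.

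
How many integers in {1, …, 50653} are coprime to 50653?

49284

Factor: 50653 = 37^3.
φ(50653) = 37^2·(37−1) = 49284.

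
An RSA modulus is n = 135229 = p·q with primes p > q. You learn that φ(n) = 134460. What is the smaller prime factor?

φ(n) = (p−1)(q−1) = n − (p+q) + 1, so p + q = 135229 − 134460 + 1 = 770.
p and q are the roots of t² − 770t + 135229 = 0.
Discriminant: 770² − 4·135229 = 592900 − 540916 = 51984; √51984 = 228.
q = (770 − 228)/2 = 271, p = (770 + 228)/2 = 499.
Check: 271 · 499 = 135229.

271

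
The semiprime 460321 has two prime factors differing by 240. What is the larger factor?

Since p = q + 240, we have 460321 = q(q + 240), so q² + 240q − 460321 = 0.
Discriminant: 240² + 4·460321 = 57600 + 1841284 = 1898884; √1898884 = 1378.
q = (−240 + 1378)/2 = 569, and p = q + 240 = 809.
Check: 569 · 809 = 460321.

809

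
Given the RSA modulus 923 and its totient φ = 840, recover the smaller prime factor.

13

φ(n) = (p−1)(q−1) = n − (p+q) + 1, so p + q = 923 − 840 + 1 = 84.
p and q are the roots of t² − 84t + 923 = 0.
Discriminant: 84² − 4·923 = 7056 − 3692 = 3364; √3364 = 58.
q = (84 − 58)/2 = 13, p = (84 + 58)/2 = 71.
Check: 13 · 71 = 923.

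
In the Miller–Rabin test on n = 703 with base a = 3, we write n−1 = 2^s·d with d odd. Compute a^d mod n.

703 − 1 = 702 = 2^1 · 351, so d = 351.
3^1 ≡ 3 (mod 703)
3^2 ≡ 3^2 = 9 ≡ 9 (mod 703)
3^4 ≡ 9^2 = 81 ≡ 81 (mod 703)
3^8 ≡ 81^2 = 6561 ≡ 234 (mod 703)
3^16 ≡ 234^2 = 54756 ≡ 625 (mod 703)
3^32 ≡ 625^2 = 390625 ≡ 460 (mod 703)
3^64 ≡ 460^2 = 211600 ≡ 700 (mod 703)
3^128 ≡ 700^2 = 490000 ≡ 9 (mod 703)
3^256 ≡ 9^2 = 81 ≡ 81 (mod 703)
351 = 256 + 64 + 16 + 8 + 4 + 2 + 1 in binary powers of 2.
So 3^351 ≡ 81 · 700 · 625 · 234 · 81 · 9 · 3 ≡ 702 (mod 703).
Since 3^d ≡ 702 (mod 703), base 3 does not prove 703 composite.

702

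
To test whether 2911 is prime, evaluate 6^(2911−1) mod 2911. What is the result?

747

6^1 ≡ 6 (mod 2911)
6^2 ≡ 6^2 = 36 ≡ 36 (mod 2911)
6^4 ≡ 36^2 = 1296 ≡ 1296 (mod 2911)
6^8 ≡ 1296^2 = 1679616 ≡ 2880 (mod 2911)
6^16 ≡ 2880^2 = 8294400 ≡ 961 (mod 2911)
6^32 ≡ 961^2 = 923521 ≡ 734 (mod 2911)
6^64 ≡ 734^2 = 538756 ≡ 221 (mod 2911)
6^128 ≡ 221^2 = 48841 ≡ 2265 (mod 2911)
6^256 ≡ 2265^2 = 5130225 ≡ 1043 (mod 2911)
6^512 ≡ 1043^2 = 1087849 ≡ 2046 (mod 2911)
6^1024 ≡ 2046^2 = 4186116 ≡ 98 (mod 2911)
6^2048 ≡ 98^2 = 9604 ≡ 871 (mod 2911)
2910 = 2048 + 512 + 256 + 64 + 16 + 8 + 4 + 2 in binary powers of 2.
So 6^2910 ≡ 871 · 2046 · 1043 · 221 · 961 · 2880 · 1296 · 36 ≡ 747 (mod 2911).
Since 747 ≠ 1, base 6 is a Fermat witness: 2911 is composite.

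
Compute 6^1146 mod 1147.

776

6^1 ≡ 6 (mod 1147)
6^2 ≡ 6^2 = 36 ≡ 36 (mod 1147)
6^4 ≡ 36^2 = 1296 ≡ 149 (mod 1147)
6^8 ≡ 149^2 = 22201 ≡ 408 (mod 1147)
6^16 ≡ 408^2 = 166464 ≡ 149 (mod 1147)
6^32 ≡ 149^2 = 22201 ≡ 408 (mod 1147)
6^64 ≡ 408^2 = 166464 ≡ 149 (mod 1147)
6^128 ≡ 149^2 = 22201 ≡ 408 (mod 1147)
6^256 ≡ 408^2 = 166464 ≡ 149 (mod 1147)
6^512 ≡ 149^2 = 22201 ≡ 408 (mod 1147)
6^1024 ≡ 408^2 = 166464 ≡ 149 (mod 1147)
1146 = 1024 + 64 + 32 + 16 + 8 + 2 in binary powers of 2.
So 6^1146 ≡ 149 · 149 · 408 · 149 · 408 · 36 ≡ 776 (mod 1147).
Since 776 ≠ 1, base 6 is a Fermat witness: 1147 is composite.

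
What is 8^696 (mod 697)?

8^1 ≡ 8 (mod 697)
8^2 ≡ 8^2 = 64 ≡ 64 (mod 697)
8^4 ≡ 64^2 = 4096 ≡ 611 (mod 697)
8^8 ≡ 611^2 = 373321 ≡ 426 (mod 697)
8^16 ≡ 426^2 = 181476 ≡ 256 (mod 697)
8^32 ≡ 256^2 = 65536 ≡ 18 (mod 697)
8^64 ≡ 18^2 = 324 ≡ 324 (mod 697)
8^128 ≡ 324^2 = 104976 ≡ 426 (mod 697)
8^256 ≡ 426^2 = 181476 ≡ 256 (mod 697)
8^512 ≡ 256^2 = 65536 ≡ 18 (mod 697)
696 = 512 + 128 + 32 + 16 + 8 in binary powers of 2.
So 8^696 ≡ 18 · 426 · 18 · 256 · 426 ≡ 256 (mod 697).
Since 256 ≠ 1, base 8 is a Fermat witness: 697 is composite.

256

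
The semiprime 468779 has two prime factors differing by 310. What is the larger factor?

Since p = q + 310, we have 468779 = q(q + 310), so q² + 310q − 468779 = 0.
Discriminant: 310² + 4·468779 = 96100 + 1875116 = 1971216; √1971216 = 1404.
q = (−310 + 1404)/2 = 547, and p = q + 310 = 857.
Check: 547 · 857 = 468779.

857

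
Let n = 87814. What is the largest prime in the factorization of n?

87814 = 2 · 43907
43907 = 23 · 1909
1909 = 23 · 83
83 is prime.
So 87814 = 2 · 23^2 · 83; the largest prime factor is 83.

83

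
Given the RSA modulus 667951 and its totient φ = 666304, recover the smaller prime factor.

719

φ(n) = (p−1)(q−1) = n − (p+q) + 1, so p + q = 667951 − 666304 + 1 = 1648.
p and q are the roots of t² − 1648t + 667951 = 0.
Discriminant: 1648² − 4·667951 = 2715904 − 2671804 = 44100; √44100 = 210.
q = (1648 − 210)/2 = 719, p = (1648 + 210)/2 = 929.
Check: 719 · 929 = 667951.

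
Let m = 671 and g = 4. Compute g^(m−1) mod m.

4^1 ≡ 4 (mod 671)
4^2 ≡ 4^2 = 16 ≡ 16 (mod 671)
4^4 ≡ 16^2 = 256 ≡ 256 (mod 671)
4^8 ≡ 256^2 = 65536 ≡ 449 (mod 671)
4^16 ≡ 449^2 = 201601 ≡ 301 (mod 671)
4^32 ≡ 301^2 = 90601 ≡ 16 (mod 671)
4^64 ≡ 16^2 = 256 ≡ 256 (mod 671)
4^128 ≡ 256^2 = 65536 ≡ 449 (mod 671)
4^256 ≡ 449^2 = 201601 ≡ 301 (mod 671)
4^512 ≡ 301^2 = 90601 ≡ 16 (mod 671)
670 = 512 + 128 + 16 + 8 + 4 + 2 in binary powers of 2.
So 4^670 ≡ 16 · 449 · 301 · 449 · 256 · 16 ≡ 474 (mod 671).
Since 474 ≠ 1, base 4 is a Fermat witness: 671 is composite.

474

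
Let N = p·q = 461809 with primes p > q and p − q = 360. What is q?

523

Since p = q + 360, we have 461809 = q(q + 360), so q² + 360q − 461809 = 0.
Discriminant: 360² + 4·461809 = 129600 + 1847236 = 1976836; √1976836 = 1406.
q = (−360 + 1406)/2 = 523, and p = q + 360 = 883.
Check: 523 · 883 = 461809.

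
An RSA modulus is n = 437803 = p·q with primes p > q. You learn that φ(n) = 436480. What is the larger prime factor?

φ(n) = (p−1)(q−1) = n − (p+q) + 1, so p + q = 437803 − 436480 + 1 = 1324.
p and q are the roots of t² − 1324t + 437803 = 0.
Discriminant: 1324² − 4·437803 = 1752976 − 1751212 = 1764; √1764 = 42.
q = (1324 − 42)/2 = 641, p = (1324 + 42)/2 = 683.
Check: 641 · 683 = 437803.

683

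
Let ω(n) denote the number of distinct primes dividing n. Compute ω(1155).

1155 = 3 · 385
385 = 5 · 77
77 = 7 · 11
1155 = 3 · 5 · 7 · 11, which has 4 distinct prime factors.

4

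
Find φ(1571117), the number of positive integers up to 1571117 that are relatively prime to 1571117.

1530144

Factor: 1571117 = 89 · 127 · 139.
φ(1571117) = (89−1) · (127−1) · (139−1) = 88 · 126 · 138 = 1530144.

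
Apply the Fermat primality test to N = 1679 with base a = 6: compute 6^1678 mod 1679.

6^1 ≡ 6 (mod 1679)
6^2 ≡ 6^2 = 36 ≡ 36 (mod 1679)
6^4 ≡ 36^2 = 1296 ≡ 1296 (mod 1679)
6^8 ≡ 1296^2 = 1679616 ≡ 616 (mod 1679)
6^16 ≡ 616^2 = 379456 ≡ 2 (mod 1679)
6^32 ≡ 2^2 = 4 ≡ 4 (mod 1679)
6^64 ≡ 4^2 = 16 ≡ 16 (mod 1679)
6^128 ≡ 16^2 = 256 ≡ 256 (mod 1679)
6^256 ≡ 256^2 = 65536 ≡ 55 (mod 1679)
6^512 ≡ 55^2 = 3025 ≡ 1346 (mod 1679)
6^1024 ≡ 1346^2 = 1811716 ≡ 75 (mod 1679)
1678 = 1024 + 512 + 128 + 8 + 4 + 2 in binary powers of 2.
So 6^1678 ≡ 75 · 1346 · 256 · 616 · 1296 · 36 ≡ 748 (mod 1679).
Since 748 ≠ 1, base 6 is a Fermat witness: 1679 is composite.

748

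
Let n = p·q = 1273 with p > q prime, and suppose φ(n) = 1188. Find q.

φ(n) = (p−1)(q−1) = n − (p+q) + 1, so p + q = 1273 − 1188 + 1 = 86.
p and q are the roots of t² − 86t + 1273 = 0.
Discriminant: 86² − 4·1273 = 7396 − 5092 = 2304; √2304 = 48.
q = (86 − 48)/2 = 19, p = (86 + 48)/2 = 67.
Check: 19 · 67 = 1273.

19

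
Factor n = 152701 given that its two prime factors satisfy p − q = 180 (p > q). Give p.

491

Since p = q + 180, we have 152701 = q(q + 180), so q² + 180q − 152701 = 0.
Discriminant: 180² + 4·152701 = 32400 + 610804 = 643204; √643204 = 802.
q = (−180 + 802)/2 = 311, and p = q + 180 = 491.
Check: 311 · 491 = 152701.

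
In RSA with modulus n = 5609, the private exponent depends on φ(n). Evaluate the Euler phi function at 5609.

Factor: 5609 = 71 · 79.
φ(5609) = (71−1) · (79−1) = 70 · 78 = 5460.

5460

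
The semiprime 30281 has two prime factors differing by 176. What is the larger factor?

283

Since p = q + 176, we have 30281 = q(q + 176), so q² + 176q − 30281 = 0.
Discriminant: 176² + 4·30281 = 30976 + 121124 = 152100; √152100 = 390.
q = (−176 + 390)/2 = 107, and p = q + 176 = 283.
Check: 107 · 283 = 30281.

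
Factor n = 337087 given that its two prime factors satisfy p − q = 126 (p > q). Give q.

521

Since p = q + 126, we have 337087 = q(q + 126), so q² + 126q − 337087 = 0.
Discriminant: 126² + 4·337087 = 15876 + 1348348 = 1364224; √1364224 = 1168.
q = (−126 + 1168)/2 = 521, and p = q + 126 = 647.
Check: 521 · 647 = 337087.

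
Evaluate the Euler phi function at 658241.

Factor: 658241 = 71 · 73 · 127.
φ(658241) = (71−1) · (73−1) · (127−1) = 70 · 72 · 126 = 635040.

635040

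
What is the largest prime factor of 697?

697 = 17 · 41
41 is prime.
So 697 = 17 · 41; the largest prime factor is 41.

41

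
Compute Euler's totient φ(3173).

2988

Factor: 3173 = 19 · 167.
φ(3173) = (19−1) · (167−1) = 18 · 166 = 2988.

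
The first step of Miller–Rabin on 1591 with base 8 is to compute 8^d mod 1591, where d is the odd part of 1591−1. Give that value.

1591 − 1 = 1590 = 2^1 · 795, so d = 795.
8^1 ≡ 8 (mod 1591)
8^2 ≡ 8^2 = 64 ≡ 64 (mod 1591)
8^4 ≡ 64^2 = 4096 ≡ 914 (mod 1591)
8^8 ≡ 914^2 = 835396 ≡ 121 (mod 1591)
8^16 ≡ 121^2 = 14641 ≡ 322 (mod 1591)
8^32 ≡ 322^2 = 103684 ≡ 269 (mod 1591)
8^64 ≡ 269^2 = 72361 ≡ 766 (mod 1591)
8^128 ≡ 766^2 = 586756 ≡ 1268 (mod 1591)
8^256 ≡ 1268^2 = 1607824 ≡ 914 (mod 1591)
8^512 ≡ 914^2 = 835396 ≡ 121 (mod 1591)
795 = 512 + 256 + 16 + 8 + 2 + 1 in binary powers of 2.
So 8^795 ≡ 121 · 914 · 322 · 121 · 64 · 8 ≡ 290 (mod 1591).
Squaring chain: 290; never reaches −1, so base 8 is a Miller–Rabin witness that 1591 is composite.

290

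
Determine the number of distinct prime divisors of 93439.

3

93439 = 41 · 2279
2279 = 43 · 53
93439 = 41 · 43 · 53, which has 3 distinct prime factors.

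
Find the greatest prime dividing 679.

679 = 7 · 97
97 is prime.
So 679 = 7 · 97; the largest prime factor is 97.

97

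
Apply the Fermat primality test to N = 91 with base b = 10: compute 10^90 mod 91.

10^1 ≡ 10 (mod 91)
10^2 ≡ 10^2 = 100 ≡ 9 (mod 91)
10^4 ≡ 9^2 = 81 ≡ 81 (mod 91)
10^8 ≡ 81^2 = 6561 ≡ 9 (mod 91)
10^16 ≡ 9^2 = 81 ≡ 81 (mod 91)
10^32 ≡ 81^2 = 6561 ≡ 9 (mod 91)
10^64 ≡ 9^2 = 81 ≡ 81 (mod 91)
90 = 64 + 16 + 8 + 2 in binary powers of 2.
So 10^90 ≡ 81 · 81 · 9 · 9 ≡ 1 (mod 91).
Since the result is 1, base 10 gives no evidence that 91 is composite.

1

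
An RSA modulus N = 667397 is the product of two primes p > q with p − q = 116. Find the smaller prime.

761

Since p = q + 116, we have 667397 = q(q + 116), so q² + 116q − 667397 = 0.
Discriminant: 116² + 4·667397 = 13456 + 2669588 = 2683044; √2683044 = 1638.
q = (−116 + 1638)/2 = 761, and p = q + 116 = 877.
Check: 761 · 877 = 667397.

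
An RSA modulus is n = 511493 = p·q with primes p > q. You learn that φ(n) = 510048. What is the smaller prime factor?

617

φ(n) = (p−1)(q−1) = n − (p+q) + 1, so p + q = 511493 − 510048 + 1 = 1446.
p and q are the roots of t² − 1446t + 511493 = 0.
Discriminant: 1446² − 4·511493 = 2090916 − 2045972 = 44944; √44944 = 212.
q = (1446 − 212)/2 = 617, p = (1446 + 212)/2 = 829.
Check: 617 · 829 = 511493.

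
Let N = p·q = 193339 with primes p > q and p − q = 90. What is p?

Since p = q + 90, we have 193339 = q(q + 90), so q² + 90q − 193339 = 0.
Discriminant: 90² + 4·193339 = 8100 + 773356 = 781456; √781456 = 884.
q = (−90 + 884)/2 = 397, and p = q + 90 = 487.
Check: 397 · 487 = 193339.

487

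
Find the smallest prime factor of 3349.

3349 is odd.
Digit sum 19, not divisible by 3.
Ends in 9: not divisible by 5.
7: 3349 = 7·478 + 3
11: 3349 = 11·304 + 5
13: 3349 = 13·257 + 8
17: 3349 = 17·197

17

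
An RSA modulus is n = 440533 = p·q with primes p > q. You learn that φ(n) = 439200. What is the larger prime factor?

733

φ(n) = (p−1)(q−1) = n − (p+q) + 1, so p + q = 440533 − 439200 + 1 = 1334.
p and q are the roots of t² − 1334t + 440533 = 0.
Discriminant: 1334² − 4·440533 = 1779556 − 1762132 = 17424; √17424 = 132.
q = (1334 − 132)/2 = 601, p = (1334 + 132)/2 = 733.
Check: 601 · 733 = 440533.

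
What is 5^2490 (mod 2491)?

726

5^1 ≡ 5 (mod 2491)
5^2 ≡ 5^2 = 25 ≡ 25 (mod 2491)
5^4 ≡ 25^2 = 625 ≡ 625 (mod 2491)
5^8 ≡ 625^2 = 390625 ≡ 2029 (mod 2491)
5^16 ≡ 2029^2 = 4116841 ≡ 1709 (mod 2491)
5^32 ≡ 1709^2 = 2920681 ≡ 1229 (mod 2491)
5^64 ≡ 1229^2 = 1510441 ≡ 895 (mod 2491)
5^128 ≡ 895^2 = 801025 ≡ 1414 (mod 2491)
5^256 ≡ 1414^2 = 1999396 ≡ 1614 (mod 2491)
5^512 ≡ 1614^2 = 2604996 ≡ 1901 (mod 2491)
5^1024 ≡ 1901^2 = 3613801 ≡ 1851 (mod 2491)
5^2048 ≡ 1851^2 = 3426201 ≡ 1076 (mod 2491)
2490 = 2048 + 256 + 128 + 32 + 16 + 8 + 2 in binary powers of 2.
So 5^2490 ≡ 1076 · 1614 · 1414 · 1229 · 1709 · 2029 · 25 ≡ 726 (mod 2491).
Since 726 ≠ 1, base 5 is a Fermat witness: 2491 is composite.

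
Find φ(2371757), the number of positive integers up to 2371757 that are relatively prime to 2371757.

2318400

Factor: 2371757 = 113 · 139 · 151.
φ(2371757) = (113−1) · (139−1) · (151−1) = 112 · 138 · 150 = 2318400.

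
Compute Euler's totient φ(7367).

Factor: 7367 = 53 · 139.
φ(7367) = (53−1) · (139−1) = 52 · 138 = 7176.

7176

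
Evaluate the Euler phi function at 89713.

80784

Factor: 89713 = 13 · 67 · 103.
φ(89713) = (13−1) · (67−1) · (103−1) = 12 · 66 · 102 = 80784.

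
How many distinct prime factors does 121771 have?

121771 = 13 · 9367
9367 = 17 · 551
551 = 19 · 29
121771 = 13 · 17 · 19 · 29, which has 4 distinct prime factors.

4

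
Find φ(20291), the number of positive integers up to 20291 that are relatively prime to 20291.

Factor: 20291 = 103 · 197.
φ(20291) = (103−1) · (197−1) = 102 · 196 = 19992.

19992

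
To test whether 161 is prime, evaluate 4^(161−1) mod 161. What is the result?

4^1 ≡ 4 (mod 161)
4^2 ≡ 4^2 = 16 ≡ 16 (mod 161)
4^4 ≡ 16^2 = 256 ≡ 95 (mod 161)
4^8 ≡ 95^2 = 9025 ≡ 9 (mod 161)
4^16 ≡ 9^2 = 81 ≡ 81 (mod 161)
4^32 ≡ 81^2 = 6561 ≡ 121 (mod 161)
4^64 ≡ 121^2 = 14641 ≡ 151 (mod 161)
4^128 ≡ 151^2 = 22801 ≡ 100 (mod 161)
160 = 128 + 32 in binary powers of 2.
So 4^160 ≡ 100 · 121 ≡ 25 (mod 161).
Since 25 ≠ 1, base 4 is a Fermat witness: 161 is composite.

25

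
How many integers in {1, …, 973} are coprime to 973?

828

Factor: 973 = 7 · 139.
φ(973) = (7−1) · (139−1) = 6 · 138 = 828.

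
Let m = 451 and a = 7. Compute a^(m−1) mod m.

419

7^1 ≡ 7 (mod 451)
7^2 ≡ 7^2 = 49 ≡ 49 (mod 451)
7^4 ≡ 49^2 = 2401 ≡ 146 (mod 451)
7^8 ≡ 146^2 = 21316 ≡ 119 (mod 451)
7^16 ≡ 119^2 = 14161 ≡ 180 (mod 451)
7^32 ≡ 180^2 = 32400 ≡ 379 (mod 451)
7^64 ≡ 379^2 = 143641 ≡ 223 (mod 451)
7^128 ≡ 223^2 = 49729 ≡ 119 (mod 451)
7^256 ≡ 119^2 = 14161 ≡ 180 (mod 451)
450 = 256 + 128 + 64 + 2 in binary powers of 2.
So 7^450 ≡ 180 · 119 · 223 · 49 ≡ 419 (mod 451).
Since 419 ≠ 1, base 7 is a Fermat witness: 451 is composite.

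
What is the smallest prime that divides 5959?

59

5959 is odd.
Digit sum 28, not divisible by 3.
Ends in 9: not divisible by 5.
7: 5959 = 7·851 + 2
11: 5959 = 11·541 + 8
13: 5959 = 13·458 + 5
17: 5959 = 17·350 + 9
19: 5959 = 19·313 + 12
23: 5959 = 23·259 + 2
29: 5959 = 29·205 + 14
31: 5959 = 31·192 + 7
37: 5959 = 37·161 + 2
41: 5959 = 41·145 + 14
43: 5959 = 43·138 + 25
47: 5959 = 47·126 + 37
53: 5959 = 53·112 + 23
59: 5959 = 59·101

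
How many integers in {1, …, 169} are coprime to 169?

156

Factor: 169 = 13^2.
φ(169) = 13^1·(13−1) = 156.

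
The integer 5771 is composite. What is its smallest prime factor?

5771 is odd.
Digit sum 20, not divisible by 3.
Ends in 1: not divisible by 5.
7: 5771 = 7·824 + 3
11: 5771 = 11·524 + 7
13: 5771 = 13·443 + 12
17: 5771 = 17·339 + 8
19: 5771 = 19·303 + 14
23: 5771 = 23·250 + 21
29: 5771 = 29·199

29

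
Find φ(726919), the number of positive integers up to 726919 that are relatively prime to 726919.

Factor: 726919 = 31 · 131 · 179.
φ(726919) = (31−1) · (131−1) · (179−1) = 30 · 130 · 178 = 694200.

694200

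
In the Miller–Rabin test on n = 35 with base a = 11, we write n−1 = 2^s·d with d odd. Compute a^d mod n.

16

35 − 1 = 34 = 2^1 · 17, so d = 17.
11^1 ≡ 11 (mod 35)
11^2 ≡ 11^2 = 121 ≡ 16 (mod 35)
11^4 ≡ 16^2 = 256 ≡ 11 (mod 35)
11^8 ≡ 11^2 = 121 ≡ 16 (mod 35)
11^16 ≡ 16^2 = 256 ≡ 11 (mod 35)
17 = 16 + 1 in binary powers of 2.
So 11^17 ≡ 11 · 11 ≡ 16 (mod 35).
Squaring chain: 16; never reaches −1, so base 11 is a Miller–Rabin witness that 35 is composite.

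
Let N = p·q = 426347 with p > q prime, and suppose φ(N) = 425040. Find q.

617

φ(n) = (p−1)(q−1) = n − (p+q) + 1, so p + q = 426347 − 425040 + 1 = 1308.
p and q are the roots of t² − 1308t + 426347 = 0.
Discriminant: 1308² − 4·426347 = 1710864 − 1705388 = 5476; √5476 = 74.
q = (1308 − 74)/2 = 617, p = (1308 + 74)/2 = 691.
Check: 617 · 691 = 426347.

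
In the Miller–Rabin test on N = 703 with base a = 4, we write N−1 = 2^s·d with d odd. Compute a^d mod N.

703 − 1 = 702 = 2^1 · 351, so d = 351.
4^1 ≡ 4 (mod 703)
4^2 ≡ 4^2 = 16 ≡ 16 (mod 703)
4^4 ≡ 16^2 = 256 ≡ 256 (mod 703)
4^8 ≡ 256^2 = 65536 ≡ 157 (mod 703)
4^16 ≡ 157^2 = 24649 ≡ 44 (mod 703)
4^32 ≡ 44^2 = 1936 ≡ 530 (mod 703)
4^64 ≡ 530^2 = 280900 ≡ 403 (mod 703)
4^128 ≡ 403^2 = 162409 ≡ 16 (mod 703)
4^256 ≡ 16^2 = 256 ≡ 256 (mod 703)
351 = 256 + 64 + 16 + 8 + 4 + 2 + 1 in binary powers of 2.
So 4^351 ≡ 256 · 403 · 44 · 157 · 256 · 16 · 4 ≡ 628 (mod 703).
Squaring chain: 628; never reaches −1, so base 4 is a Miller–Rabin witness that 703 is composite.

628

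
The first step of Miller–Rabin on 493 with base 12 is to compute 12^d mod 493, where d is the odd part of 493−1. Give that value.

493 − 1 = 492 = 2^2 · 123, so d = 123.
12^1 ≡ 12 (mod 493)
12^2 ≡ 12^2 = 144 ≡ 144 (mod 493)
12^4 ≡ 144^2 = 20736 ≡ 30 (mod 493)
12^8 ≡ 30^2 = 900 ≡ 407 (mod 493)
12^16 ≡ 407^2 = 165649 ≡ 1 (mod 493)
12^32 ≡ 1^2 = 1 ≡ 1 (mod 493)
12^64 ≡ 1^2 = 1 ≡ 1 (mod 493)
123 = 64 + 32 + 16 + 8 + 2 + 1 in binary powers of 2.
So 12^123 ≡ 1 · 1 · 1 · 407 · 144 · 12 ≡ 278 (mod 493).
Squaring chain: 278 → 376; never reaches −1, so base 12 is a Miller–Rabin witness that 493 is composite.

278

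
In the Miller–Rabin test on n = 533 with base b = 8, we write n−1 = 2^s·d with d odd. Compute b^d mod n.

21

533 − 1 = 532 = 2^2 · 133, so d = 133.
8^1 ≡ 8 (mod 533)
8^2 ≡ 8^2 = 64 ≡ 64 (mod 533)
8^4 ≡ 64^2 = 4096 ≡ 365 (mod 533)
8^8 ≡ 365^2 = 133225 ≡ 508 (mod 533)
8^16 ≡ 508^2 = 258064 ≡ 92 (mod 533)
8^32 ≡ 92^2 = 8464 ≡ 469 (mod 533)
8^64 ≡ 469^2 = 219961 ≡ 365 (mod 533)
8^128 ≡ 365^2 = 133225 ≡ 508 (mod 533)
133 = 128 + 4 + 1 in binary powers of 2.
So 8^133 ≡ 508 · 365 · 8 ≡ 21 (mod 533).
Squaring chain: 21 → 441; never reaches −1, so base 8 is a Miller–Rabin witness that 533 is composite.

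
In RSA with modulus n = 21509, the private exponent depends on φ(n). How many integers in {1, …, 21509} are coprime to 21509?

21216

Factor: 21509 = 137 · 157.
φ(21509) = (137−1) · (157−1) = 136 · 156 = 21216.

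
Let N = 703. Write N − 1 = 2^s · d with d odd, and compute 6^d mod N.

438

703 − 1 = 702 = 2^1 · 351, so d = 351.
6^1 ≡ 6 (mod 703)
6^2 ≡ 6^2 = 36 ≡ 36 (mod 703)
6^4 ≡ 36^2 = 1296 ≡ 593 (mod 703)
6^8 ≡ 593^2 = 351649 ≡ 149 (mod 703)
6^16 ≡ 149^2 = 22201 ≡ 408 (mod 703)
6^32 ≡ 408^2 = 166464 ≡ 556 (mod 703)
6^64 ≡ 556^2 = 309136 ≡ 519 (mod 703)
6^128 ≡ 519^2 = 269361 ≡ 112 (mod 703)
6^256 ≡ 112^2 = 12544 ≡ 593 (mod 703)
351 = 256 + 64 + 16 + 8 + 4 + 2 + 1 in binary powers of 2.
So 6^351 ≡ 593 · 519 · 408 · 149 · 593 · 36 · 6 ≡ 438 (mod 703).
Squaring chain: 438; never reaches −1, so base 6 is a Miller–Rabin witness that 703 is composite.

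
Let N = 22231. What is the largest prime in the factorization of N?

22231 = 11 · 2021
2021 = 43 · 47
47 is prime.
So 22231 = 11 · 43 · 47; the largest prime factor is 47.

47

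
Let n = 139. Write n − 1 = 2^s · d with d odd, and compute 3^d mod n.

138

139 − 1 = 138 = 2^1 · 69, so d = 69.
3^1 ≡ 3 (mod 139)
3^2 ≡ 3^2 = 9 ≡ 9 (mod 139)
3^4 ≡ 9^2 = 81 ≡ 81 (mod 139)
3^8 ≡ 81^2 = 6561 ≡ 28 (mod 139)
3^16 ≡ 28^2 = 784 ≡ 89 (mod 139)
3^32 ≡ 89^2 = 7921 ≡ 137 (mod 139)
3^64 ≡ 137^2 = 18769 ≡ 4 (mod 139)
69 = 64 + 4 + 1 in binary powers of 2.
So 3^69 ≡ 4 · 81 · 3 ≡ 138 (mod 139).
Since 3^d ≡ 138 (mod 139), base 3 does not prove 139 composite.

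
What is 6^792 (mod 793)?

508

6^1 ≡ 6 (mod 793)
6^2 ≡ 6^2 = 36 ≡ 36 (mod 793)
6^4 ≡ 36^2 = 1296 ≡ 503 (mod 793)
6^8 ≡ 503^2 = 253009 ≡ 42 (mod 793)
6^16 ≡ 42^2 = 1764 ≡ 178 (mod 793)
6^32 ≡ 178^2 = 31684 ≡ 757 (mod 793)
6^64 ≡ 757^2 = 573049 ≡ 503 (mod 793)
6^128 ≡ 503^2 = 253009 ≡ 42 (mod 793)
6^256 ≡ 42^2 = 1764 ≡ 178 (mod 793)
6^512 ≡ 178^2 = 31684 ≡ 757 (mod 793)
792 = 512 + 256 + 16 + 8 in binary powers of 2.
So 6^792 ≡ 757 · 178 · 178 · 42 ≡ 508 (mod 793).
Since 508 ≠ 1, base 6 is a Fermat witness: 793 is composite.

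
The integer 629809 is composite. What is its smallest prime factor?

23

629809 is odd.
Digit sum 34, not divisible by 3.
Ends in 9: not divisible by 5.
7: 629809 = 7·89972 + 5
11: 629809 = 11·57255 + 4
13: 629809 = 13·48446 + 11
17: 629809 = 17·37047 + 10
19: 629809 = 19·33147 + 16
23: 629809 = 23·27383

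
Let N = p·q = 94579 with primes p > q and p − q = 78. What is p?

Since p = q + 78, we have 94579 = q(q + 78), so q² + 78q − 94579 = 0.
Discriminant: 78² + 4·94579 = 6084 + 378316 = 384400; √384400 = 620.
q = (−78 + 620)/2 = 271, and p = q + 78 = 349.
Check: 271 · 349 = 94579.

349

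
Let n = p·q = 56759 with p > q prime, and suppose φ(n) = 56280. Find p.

φ(n) = (p−1)(q−1) = n − (p+q) + 1, so p + q = 56759 − 56280 + 1 = 480.
p and q are the roots of t² − 480t + 56759 = 0.
Discriminant: 480² − 4·56759 = 230400 − 227036 = 3364; √3364 = 58.
q = (480 − 58)/2 = 211, p = (480 + 58)/2 = 269.
Check: 211 · 269 = 56759.

269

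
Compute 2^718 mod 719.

2^1 ≡ 2 (mod 719)
2^2 ≡ 2^2 = 4 ≡ 4 (mod 719)
2^4 ≡ 4^2 = 16 ≡ 16 (mod 719)
2^8 ≡ 16^2 = 256 ≡ 256 (mod 719)
2^16 ≡ 256^2 = 65536 ≡ 107 (mod 719)
2^32 ≡ 107^2 = 11449 ≡ 664 (mod 719)
2^64 ≡ 664^2 = 440896 ≡ 149 (mod 719)
2^128 ≡ 149^2 = 22201 ≡ 631 (mod 719)
2^256 ≡ 631^2 = 398161 ≡ 554 (mod 719)
2^512 ≡ 554^2 = 306916 ≡ 622 (mod 719)
718 = 512 + 128 + 64 + 8 + 4 + 2 in binary powers of 2.
So 2^718 ≡ 622 · 631 · 149 · 256 · 16 · 4 ≡ 1 (mod 719).
Since the result is 1, base 2 gives no evidence that 719 is composite.

1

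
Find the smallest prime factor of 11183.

11183 is odd.
Digit sum 14, not divisible by 3.
Ends in 3: not divisible by 5.
7: 11183 = 7·1597 + 4
11: 11183 = 11·1016 + 7
13: 11183 = 13·860 + 3
17: 11183 = 17·657 + 14
19: 11183 = 19·588 + 11
23: 11183 = 23·486 + 5
29: 11183 = 29·385 + 18
31: 11183 = 31·360 + 23
37: 11183 = 37·302 + 9
41: 11183 = 41·272 + 31
43: 11183 = 43·260 + 3
47: 11183 = 47·237 + 44
53: 11183 = 53·211

53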